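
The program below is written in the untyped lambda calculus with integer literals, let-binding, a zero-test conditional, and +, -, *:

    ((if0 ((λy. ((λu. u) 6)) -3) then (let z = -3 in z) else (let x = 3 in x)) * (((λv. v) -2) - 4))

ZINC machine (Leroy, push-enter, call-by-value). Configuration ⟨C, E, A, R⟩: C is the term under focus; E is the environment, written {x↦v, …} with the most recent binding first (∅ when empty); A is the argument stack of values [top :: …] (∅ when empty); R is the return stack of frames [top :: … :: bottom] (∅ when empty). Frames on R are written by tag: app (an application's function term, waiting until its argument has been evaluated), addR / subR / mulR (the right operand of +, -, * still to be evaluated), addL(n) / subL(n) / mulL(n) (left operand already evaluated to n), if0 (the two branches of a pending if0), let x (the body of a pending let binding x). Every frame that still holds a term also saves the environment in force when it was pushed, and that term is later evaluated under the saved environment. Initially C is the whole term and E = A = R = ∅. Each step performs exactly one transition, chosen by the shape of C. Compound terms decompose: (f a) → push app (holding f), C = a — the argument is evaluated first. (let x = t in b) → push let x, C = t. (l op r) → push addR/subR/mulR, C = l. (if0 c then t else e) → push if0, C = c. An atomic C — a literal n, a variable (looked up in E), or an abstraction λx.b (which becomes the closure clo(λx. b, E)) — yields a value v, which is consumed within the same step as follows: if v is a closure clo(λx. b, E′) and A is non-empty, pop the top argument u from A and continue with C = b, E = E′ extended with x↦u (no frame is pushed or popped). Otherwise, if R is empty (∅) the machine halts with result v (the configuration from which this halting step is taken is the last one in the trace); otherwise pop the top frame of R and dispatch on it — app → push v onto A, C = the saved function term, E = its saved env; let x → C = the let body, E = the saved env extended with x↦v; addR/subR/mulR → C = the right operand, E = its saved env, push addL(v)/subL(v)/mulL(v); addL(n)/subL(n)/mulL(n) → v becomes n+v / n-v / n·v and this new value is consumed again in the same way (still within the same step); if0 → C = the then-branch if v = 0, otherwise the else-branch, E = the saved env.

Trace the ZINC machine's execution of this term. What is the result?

0. [C=((if0 ((λy. ((λu. u) 6)) -3) then (let z = -3 in z) else (let x = 3 in x)) * (((λv. v) -2) - 4)) | E=∅ | A=∅ | R=∅]
1. [C=(if0 ((λy. ((λu. u) 6)) -3) then (let z = -3 in z) else (let x = 3 in x)) | E=∅ | A=∅ | R=[mulR]]
2. [C=((λy. ((λu. u) 6)) -3) | E=∅ | A=∅ | R=[if0 :: mulR]]
3. [C=-3 | E=∅ | A=∅ | R=[app :: if0 :: mulR]]
4. [C=(λy. ((λu. u) 6)) | E=∅ | A=[-3] | R=[if0 :: mulR]]
5. [C=((λu. u) 6) | E={y↦-3} | A=∅ | R=[if0 :: mulR]]
6. [C=6 | E={y↦-3} | A=∅ | R=[app :: if0 :: mulR]]
7. [C=(λu. u) | E={y↦-3} | A=[6] | R=[if0 :: mulR]]
8. [C=u | E={u↦6, y↦-3} | A=∅ | R=[if0 :: mulR]]
9. [C=(let x = 3 in x) | E=∅ | A=∅ | R=[mulR]]
10. [C=3 | E=∅ | A=∅ | R=[let x :: mulR]]
11. [C=x | E={x↦3} | A=∅ | R=[mulR]]
12. [C=(((λv. v) -2) - 4) | E=∅ | A=∅ | R=[mulL(3)]]
13. [C=((λv. v) -2) | E=∅ | A=∅ | R=[subR :: mulL(3)]]
14. [C=-2 | E=∅ | A=∅ | R=[app :: subR :: mulL(3)]]
15. [C=(λv. v) | E=∅ | A=[-2] | R=[subR :: mulL(3)]]
16. [C=v | E={v↦-2} | A=∅ | R=[subR :: mulL(3)]]
17. [C=4 | E=∅ | A=∅ | R=[subL(-2) :: mulL(3)]]
→ final value -18

Answer: -18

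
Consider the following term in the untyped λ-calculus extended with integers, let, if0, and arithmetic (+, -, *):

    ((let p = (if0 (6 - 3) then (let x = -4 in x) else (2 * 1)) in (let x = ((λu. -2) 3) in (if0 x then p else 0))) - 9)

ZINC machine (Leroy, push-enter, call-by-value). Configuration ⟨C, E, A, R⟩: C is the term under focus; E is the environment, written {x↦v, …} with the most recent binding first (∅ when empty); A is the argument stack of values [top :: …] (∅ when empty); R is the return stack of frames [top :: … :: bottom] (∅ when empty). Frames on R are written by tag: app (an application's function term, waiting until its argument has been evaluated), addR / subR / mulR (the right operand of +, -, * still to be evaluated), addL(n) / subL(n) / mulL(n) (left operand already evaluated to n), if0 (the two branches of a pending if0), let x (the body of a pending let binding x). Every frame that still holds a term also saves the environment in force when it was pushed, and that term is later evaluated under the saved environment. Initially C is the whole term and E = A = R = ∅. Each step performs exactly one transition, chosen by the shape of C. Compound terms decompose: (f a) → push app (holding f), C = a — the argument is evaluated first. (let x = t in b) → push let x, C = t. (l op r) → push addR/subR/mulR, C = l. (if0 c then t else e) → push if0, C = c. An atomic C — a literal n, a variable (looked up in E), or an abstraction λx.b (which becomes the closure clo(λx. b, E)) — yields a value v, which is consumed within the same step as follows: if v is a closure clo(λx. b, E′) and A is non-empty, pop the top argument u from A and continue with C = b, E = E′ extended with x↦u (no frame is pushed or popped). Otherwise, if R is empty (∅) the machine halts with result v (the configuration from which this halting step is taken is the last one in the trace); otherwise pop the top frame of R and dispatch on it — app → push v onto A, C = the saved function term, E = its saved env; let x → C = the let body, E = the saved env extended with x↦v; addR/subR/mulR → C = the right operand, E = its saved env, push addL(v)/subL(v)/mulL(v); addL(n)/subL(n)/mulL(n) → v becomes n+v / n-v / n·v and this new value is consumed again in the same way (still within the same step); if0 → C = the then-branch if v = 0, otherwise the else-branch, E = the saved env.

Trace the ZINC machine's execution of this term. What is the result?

Answer: -9

Machine steps:
step 0: [C=((let p = (if0 (6 - 3) then (let x = -4 in x) else (2 * 1)) in (let x = ((λu. -2) 3) in (if0 x then p else 0))) - 9) | E=∅ | A=∅ | R=∅]
step 1: [C=(let p = (if0 (6 - 3) then (let x = -4 in x) else (2 * 1)) in (let x = ((λu. -2) 3) in (if0 x then p else 0))) | E=∅ | A=∅ | R=[subR]]
step 2: [C=(if0 (6 - 3) then (let x = -4 in x) else (2 * 1)) | E=∅ | A=∅ | R=[let p :: subR]]
step 3: [C=(6 - 3) | E=∅ | A=∅ | R=[if0 :: let p :: subR]]
step 4: [C=6 | E=∅ | A=∅ | R=[subR :: if0 :: let p :: subR]]
step 5: [C=3 | E=∅ | A=∅ | R=[subL(6) :: if0 :: let p :: subR]]
step 6: [C=(2 * 1) | E=∅ | A=∅ | R=[let p :: subR]]
step 7: [C=2 | E=∅ | A=∅ | R=[mulR :: let p :: subR]]
step 8: [C=1 | E=∅ | A=∅ | R=[mulL(2) :: let p :: subR]]
step 9: [C=(let x = ((λu. -2) 3) in (if0 x then p else 0)) | E={p↦2} | A=∅ | R=[subR]]
step 10: [C=((λu. -2) 3) | E={p↦2} | A=∅ | R=[let x :: subR]]
step 11: [C=3 | E={p↦2} | A=∅ | R=[app :: let x :: subR]]
step 12: [C=(λu. -2) | E={p↦2} | A=[3] | R=[let x :: subR]]
step 13: [C=-2 | E={u↦3, p↦2} | A=∅ | R=[let x :: subR]]
step 14: [C=(if0 x then p else 0) | E={x↦-2, p↦2} | A=∅ | R=[subR]]
step 15: [C=x | E={x↦-2, p↦2} | A=∅ | R=[if0 :: subR]]
step 16: [C=0 | E={x↦-2, p↦2} | A=∅ | R=[subR]]
step 17: [C=9 | E=∅ | A=∅ | R=[subL(0)]]
→ final value -9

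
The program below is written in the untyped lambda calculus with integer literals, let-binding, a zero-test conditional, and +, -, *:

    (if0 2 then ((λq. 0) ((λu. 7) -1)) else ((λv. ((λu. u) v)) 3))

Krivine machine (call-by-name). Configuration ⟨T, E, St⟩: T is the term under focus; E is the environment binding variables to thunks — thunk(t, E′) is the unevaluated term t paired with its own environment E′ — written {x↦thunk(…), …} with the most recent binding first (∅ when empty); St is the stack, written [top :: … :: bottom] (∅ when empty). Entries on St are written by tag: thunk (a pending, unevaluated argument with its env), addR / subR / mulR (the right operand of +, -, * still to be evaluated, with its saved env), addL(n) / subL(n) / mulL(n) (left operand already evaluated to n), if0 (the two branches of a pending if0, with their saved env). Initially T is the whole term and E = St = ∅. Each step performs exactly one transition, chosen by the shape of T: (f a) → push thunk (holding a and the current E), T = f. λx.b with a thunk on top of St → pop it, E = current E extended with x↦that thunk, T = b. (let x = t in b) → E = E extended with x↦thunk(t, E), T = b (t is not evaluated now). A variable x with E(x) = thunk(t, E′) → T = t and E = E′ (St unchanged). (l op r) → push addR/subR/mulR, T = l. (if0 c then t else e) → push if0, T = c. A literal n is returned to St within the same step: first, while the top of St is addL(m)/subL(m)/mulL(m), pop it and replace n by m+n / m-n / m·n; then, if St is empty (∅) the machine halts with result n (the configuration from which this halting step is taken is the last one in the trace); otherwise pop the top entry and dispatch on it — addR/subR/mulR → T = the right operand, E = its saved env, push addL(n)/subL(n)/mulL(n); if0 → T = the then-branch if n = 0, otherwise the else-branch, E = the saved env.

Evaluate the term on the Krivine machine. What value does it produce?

Answer: 3

Execution trace:
t=0: <T=(if0 2 then ((λq. 0) ((λu. 7) -1)) else ((λv. ((λu. u) v)) 3)), E=∅, St=∅>
t=1: <T=2, E=∅, St=[if0]>
t=2: <T=((λv. ((λu. u) v)) 3), E=∅, St=∅>
t=3: <T=(λv. ((λu. u) v)), E=∅, St=[thunk]>
t=4: <T=((λu. u) v), E={v↦thunk(3, ∅)}, St=∅>
t=5: <T=(λu. u), E={v↦thunk(3, ∅)}, St=[thunk]>
t=6: <T=u, E={u↦thunk(v, {v↦thunk(3, ∅)}), v↦thunk(3, ∅)}, St=∅>
t=7: <T=v, E={v↦thunk(3, ∅)}, St=∅>
t=8: <T=3, E=∅, St=∅>
→ final value 3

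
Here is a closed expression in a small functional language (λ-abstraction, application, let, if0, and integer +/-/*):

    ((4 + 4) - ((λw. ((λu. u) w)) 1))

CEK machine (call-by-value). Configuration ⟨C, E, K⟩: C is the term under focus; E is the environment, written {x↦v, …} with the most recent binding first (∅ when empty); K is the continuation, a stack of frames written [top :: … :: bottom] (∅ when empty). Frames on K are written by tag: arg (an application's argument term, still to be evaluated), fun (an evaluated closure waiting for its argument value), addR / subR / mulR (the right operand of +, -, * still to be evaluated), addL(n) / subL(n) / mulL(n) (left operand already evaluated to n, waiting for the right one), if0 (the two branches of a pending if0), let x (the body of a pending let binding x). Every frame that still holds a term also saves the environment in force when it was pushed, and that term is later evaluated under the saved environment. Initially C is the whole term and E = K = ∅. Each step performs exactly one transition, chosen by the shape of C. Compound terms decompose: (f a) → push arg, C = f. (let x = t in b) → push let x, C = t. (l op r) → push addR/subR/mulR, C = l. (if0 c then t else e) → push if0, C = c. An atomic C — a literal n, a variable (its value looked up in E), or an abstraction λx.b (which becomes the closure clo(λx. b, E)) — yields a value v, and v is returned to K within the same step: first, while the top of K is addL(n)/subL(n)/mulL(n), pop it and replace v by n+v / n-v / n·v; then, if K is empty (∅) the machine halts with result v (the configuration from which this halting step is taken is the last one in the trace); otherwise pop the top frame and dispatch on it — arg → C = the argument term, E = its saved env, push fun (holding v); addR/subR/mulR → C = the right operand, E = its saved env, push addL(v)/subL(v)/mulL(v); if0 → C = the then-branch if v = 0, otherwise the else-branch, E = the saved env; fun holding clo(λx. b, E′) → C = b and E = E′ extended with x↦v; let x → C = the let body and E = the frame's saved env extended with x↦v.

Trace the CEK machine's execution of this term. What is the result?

step 0: [C=((4 + 4) - ((λw. ((λu. u) w)) 1)) | E=∅ | K=∅]
step 1: [C=(4 + 4) | E=∅ | K=[subR]]
step 2: [C=4 | E=∅ | K=[addR :: subR]]
step 3: [C=4 | E=∅ | K=[addL(4) :: subR]]
step 4: [C=((λw. ((λu. u) w)) 1) | E=∅ | K=[subL(8)]]
step 5: [C=(λw. ((λu. u) w)) | E=∅ | K=[arg :: subL(8)]]
step 6: [C=1 | E=∅ | K=[fun :: subL(8)]]
step 7: [C=((λu. u) w) | E={w↦1} | K=[subL(8)]]
step 8: [C=(λu. u) | E={w↦1} | K=[arg :: subL(8)]]
step 9: [C=w | E={w↦1} | K=[fun :: subL(8)]]
step 10: [C=u | E={u↦1, w↦1} | K=[subL(8)]]
→ final value 7

Answer: 7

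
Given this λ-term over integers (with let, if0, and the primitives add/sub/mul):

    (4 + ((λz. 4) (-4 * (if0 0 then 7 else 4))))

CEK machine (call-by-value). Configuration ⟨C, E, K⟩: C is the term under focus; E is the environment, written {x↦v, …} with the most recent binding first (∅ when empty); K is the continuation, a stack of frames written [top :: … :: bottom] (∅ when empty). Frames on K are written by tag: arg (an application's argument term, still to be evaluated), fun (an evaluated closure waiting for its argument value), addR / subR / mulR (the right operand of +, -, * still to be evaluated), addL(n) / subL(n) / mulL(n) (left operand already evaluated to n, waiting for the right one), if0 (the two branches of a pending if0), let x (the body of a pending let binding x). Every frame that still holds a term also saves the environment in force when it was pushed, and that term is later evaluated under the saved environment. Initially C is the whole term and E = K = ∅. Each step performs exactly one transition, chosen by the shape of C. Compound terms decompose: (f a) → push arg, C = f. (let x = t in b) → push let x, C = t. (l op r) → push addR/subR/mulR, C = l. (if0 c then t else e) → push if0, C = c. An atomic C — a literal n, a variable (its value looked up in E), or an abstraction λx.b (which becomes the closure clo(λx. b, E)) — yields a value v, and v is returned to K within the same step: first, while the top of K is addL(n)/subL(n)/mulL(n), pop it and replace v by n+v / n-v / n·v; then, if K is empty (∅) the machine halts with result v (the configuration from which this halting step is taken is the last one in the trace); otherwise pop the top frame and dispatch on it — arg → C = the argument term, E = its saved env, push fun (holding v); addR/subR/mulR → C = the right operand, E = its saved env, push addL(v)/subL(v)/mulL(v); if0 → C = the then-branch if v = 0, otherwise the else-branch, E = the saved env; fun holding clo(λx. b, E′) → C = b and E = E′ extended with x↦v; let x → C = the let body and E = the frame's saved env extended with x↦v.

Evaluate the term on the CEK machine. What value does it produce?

step 0: <C=(4 + ((λz. 4) (-4 * (if0 0 then 7 else 4)))), E=∅, K=∅>
step 1: <C=4, E=∅, K=[addR]>
step 2: <C=((λz. 4) (-4 * (if0 0 then 7 else 4))), E=∅, K=[addL(4)]>
step 3: <C=(λz. 4), E=∅, K=[arg :: addL(4)]>
step 4: <C=(-4 * (if0 0 then 7 else 4)), E=∅, K=[fun :: addL(4)]>
step 5: <C=-4, E=∅, K=[mulR :: fun :: addL(4)]>
step 6: <C=(if0 0 then 7 else 4), E=∅, K=[mulL(-4) :: fun :: addL(4)]>
step 7: <C=0, E=∅, K=[if0 :: mulL(-4) :: fun :: addL(4)]>
step 8: <C=7, E=∅, K=[mulL(-4) :: fun :: addL(4)]>
step 9: <C=4, E={z↦-28}, K=[addL(4)]>
→ final value 8

Answer: 8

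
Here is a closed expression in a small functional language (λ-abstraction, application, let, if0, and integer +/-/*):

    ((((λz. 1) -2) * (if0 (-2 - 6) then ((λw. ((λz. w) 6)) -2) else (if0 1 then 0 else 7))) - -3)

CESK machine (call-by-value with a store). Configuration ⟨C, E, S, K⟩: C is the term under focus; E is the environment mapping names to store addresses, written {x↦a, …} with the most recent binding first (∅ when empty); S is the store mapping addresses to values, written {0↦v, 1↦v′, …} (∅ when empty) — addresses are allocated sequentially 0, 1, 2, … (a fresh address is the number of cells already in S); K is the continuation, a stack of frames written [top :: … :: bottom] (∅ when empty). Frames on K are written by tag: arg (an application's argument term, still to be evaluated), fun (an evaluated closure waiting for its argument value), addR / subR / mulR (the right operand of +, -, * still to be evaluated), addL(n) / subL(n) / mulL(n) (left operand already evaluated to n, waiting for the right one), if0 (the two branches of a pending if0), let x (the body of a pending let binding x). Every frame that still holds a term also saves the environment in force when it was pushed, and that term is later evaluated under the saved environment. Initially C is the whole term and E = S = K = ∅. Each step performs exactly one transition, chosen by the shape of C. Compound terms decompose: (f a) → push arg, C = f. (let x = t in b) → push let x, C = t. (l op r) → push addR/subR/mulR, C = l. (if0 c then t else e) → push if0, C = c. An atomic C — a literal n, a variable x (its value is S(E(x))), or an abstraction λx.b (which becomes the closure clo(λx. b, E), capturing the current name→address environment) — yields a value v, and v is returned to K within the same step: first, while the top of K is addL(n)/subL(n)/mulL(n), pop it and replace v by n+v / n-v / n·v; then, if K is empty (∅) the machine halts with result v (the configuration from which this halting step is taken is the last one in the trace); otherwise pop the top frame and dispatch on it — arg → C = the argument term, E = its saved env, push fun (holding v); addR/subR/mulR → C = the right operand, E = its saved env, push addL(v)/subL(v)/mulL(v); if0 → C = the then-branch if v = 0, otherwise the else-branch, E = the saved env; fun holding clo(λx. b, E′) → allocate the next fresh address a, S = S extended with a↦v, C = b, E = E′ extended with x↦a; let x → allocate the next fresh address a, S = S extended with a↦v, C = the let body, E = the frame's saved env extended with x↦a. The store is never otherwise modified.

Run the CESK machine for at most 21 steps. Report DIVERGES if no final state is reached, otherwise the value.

Answer: 10

Machine steps:
0. <C=((((λz. 1) -2) * (if0 (-2 - 6) then ((λw. ((λz. w) 6)) -2) else (if0 1 then 0 else 7))) - -3), E=∅, S=∅, K=∅>
1. <C=(((λz. 1) -2) * (if0 (-2 - 6) then ((λw. ((λz. w) 6)) -2) else (if0 1 then 0 else 7))), E=∅, S=∅, K=[subR]>
2. <C=((λz. 1) -2), E=∅, S=∅, K=[mulR :: subR]>
3. <C=(λz. 1), E=∅, S=∅, K=[arg :: mulR :: subR]>
4. <C=-2, E=∅, S=∅, K=[fun :: mulR :: subR]>
5. <C=1, E={z↦0}, S={0↦-2}, K=[mulR :: subR]>
6. <C=(if0 (-2 - 6) then ((λw. ((λz. w) 6)) -2) else (if0 1 then 0 else 7)), E=∅, S={0↦-2}, K=[mulL(1) :: subR]>
7. <C=(-2 - 6), E=∅, S={0↦-2}, K=[if0 :: mulL(1) :: subR]>
8. <C=-2, E=∅, S={0↦-2}, K=[subR :: if0 :: mulL(1) :: subR]>
9. <C=6, E=∅, S={0↦-2}, K=[subL(-2) :: if0 :: mulL(1) :: subR]>
10. <C=(if0 1 then 0 else 7), E=∅, S={0↦-2}, K=[mulL(1) :: subR]>
11. <C=1, E=∅, S={0↦-2}, K=[if0 :: mulL(1) :: subR]>
12. <C=7, E=∅, S={0↦-2}, K=[mulL(1) :: subR]>
13. <C=-3, E=∅, S={0↦-2}, K=[subL(7)]>
→ final value 10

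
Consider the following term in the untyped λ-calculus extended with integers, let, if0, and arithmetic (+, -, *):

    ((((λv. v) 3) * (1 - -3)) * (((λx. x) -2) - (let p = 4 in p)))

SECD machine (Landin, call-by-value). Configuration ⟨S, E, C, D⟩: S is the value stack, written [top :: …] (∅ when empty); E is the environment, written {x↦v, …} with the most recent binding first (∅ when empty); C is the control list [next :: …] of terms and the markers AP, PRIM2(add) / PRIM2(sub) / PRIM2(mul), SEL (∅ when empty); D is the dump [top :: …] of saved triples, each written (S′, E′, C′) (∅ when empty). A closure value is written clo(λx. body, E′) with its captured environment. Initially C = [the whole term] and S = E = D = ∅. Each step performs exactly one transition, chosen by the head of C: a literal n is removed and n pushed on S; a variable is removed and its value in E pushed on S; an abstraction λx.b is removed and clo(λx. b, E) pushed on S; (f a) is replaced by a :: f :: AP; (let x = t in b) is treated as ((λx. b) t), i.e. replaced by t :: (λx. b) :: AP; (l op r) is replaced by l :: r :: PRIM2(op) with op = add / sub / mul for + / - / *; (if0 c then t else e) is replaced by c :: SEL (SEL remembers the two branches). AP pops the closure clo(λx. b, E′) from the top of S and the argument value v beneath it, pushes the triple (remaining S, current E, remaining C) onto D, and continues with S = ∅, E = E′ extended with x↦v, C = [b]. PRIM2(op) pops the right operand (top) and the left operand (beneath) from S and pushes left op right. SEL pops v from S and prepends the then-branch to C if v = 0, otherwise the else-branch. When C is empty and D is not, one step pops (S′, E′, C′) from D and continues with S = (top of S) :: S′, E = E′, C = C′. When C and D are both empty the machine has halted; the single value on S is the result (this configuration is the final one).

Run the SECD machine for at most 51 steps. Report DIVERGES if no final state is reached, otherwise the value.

t=0: [S=∅ | E=∅ | C=[((((λv. v) 3) * (1 - -3)) * (((λx. x) -2) - (let p = 4 in p)))] | D=∅]
t=1: [S=∅ | E=∅ | C=[(((λv. v) 3) * (1 - -3)) :: (((λx. x) -2) - (let p = 4 in p)) :: PRIM2(mul)] | D=∅]
t=2: [S=∅ | E=∅ | C=[((λv. v) 3) :: (1 - -3) :: PRIM2(mul) :: (((λx. x) -2) - (let p = 4 in p)) :: PRIM2(mul)] | D=∅]
t=3: [S=∅ | E=∅ | C=[3 :: (λv. v) :: AP :: (1 - -3) :: PRIM2(mul) :: (((λx. x) -2) - (let p = 4 in p)) :: PRIM2(mul)] | D=∅]
t=4: [S=[3] | E=∅ | C=[(λv. v) :: AP :: (1 - -3) :: PRIM2(mul) :: (((λx. x) -2) - (let p = 4 in p)) :: PRIM2(mul)] | D=∅]
t=5: [S=[clo(λv. v, ∅) :: 3] | E=∅ | C=[AP :: (1 - -3) :: PRIM2(mul) :: (((λx. x) -2) - (let p = 4 in p)) :: PRIM2(mul)] | D=∅]
t=6: [S=∅ | E={v↦3} | C=[v] | D=[(∅, ∅, [(1 - -3) :: PRIM2(mul) :: (((λx. x) -2) - (let p = 4 in p)) :: PRIM2(mul)])]]
t=7: [S=[3] | E={v↦3} | C=∅ | D=[(∅, ∅, [(1 - -3) :: PRIM2(mul) :: (((λx. x) -2) - (let p = 4 in p)) :: PRIM2(mul)])]]
t=8: [S=[3] | E=∅ | C=[(1 - -3) :: PRIM2(mul) :: (((λx. x) -2) - (let p = 4 in p)) :: PRIM2(mul)] | D=∅]
t=9: [S=[3] | E=∅ | C=[1 :: -3 :: PRIM2(sub) :: PRIM2(mul) :: (((λx. x) -2) - (let p = 4 in p)) :: PRIM2(mul)] | D=∅]
t=10: [S=[1 :: 3] | E=∅ | C=[-3 :: PRIM2(sub) :: PRIM2(mul) :: (((λx. x) -2) - (let p = 4 in p)) :: PRIM2(mul)] | D=∅]
t=11: [S=[-3 :: 1 :: 3] | E=∅ | C=[PRIM2(sub) :: PRIM2(mul) :: (((λx. x) -2) - (let p = 4 in p)) :: PRIM2(mul)] | D=∅]
t=12: [S=[4 :: 3] | E=∅ | C=[PRIM2(mul) :: (((λx. x) -2) - (let p = 4 in p)) :: PRIM2(mul)] | D=∅]
t=13: [S=[12] | E=∅ | C=[(((λx. x) -2) - (let p = 4 in p)) :: PRIM2(mul)] | D=∅]
t=14: [S=[12] | E=∅ | C=[((λx. x) -2) :: (let p = 4 in p) :: PRIM2(sub) :: PRIM2(mul)] | D=∅]
t=15: [S=[12] | E=∅ | C=[-2 :: (λx. x) :: AP :: (let p = 4 in p) :: PRIM2(sub) :: PRIM2(mul)] | D=∅]
t=16: [S=[-2 :: 12] | E=∅ | C=[(λx. x) :: AP :: (let p = 4 in p) :: PRIM2(sub) :: PRIM2(mul)] | D=∅]
t=17: [S=[clo(λx. x, ∅) :: -2 :: 12] | E=∅ | C=[AP :: (let p = 4 in p) :: PRIM2(sub) :: PRIM2(mul)] | D=∅]
t=18: [S=∅ | E={x↦-2} | C=[x] | D=[([12], ∅, [(let p = 4 in p) :: PRIM2(sub) :: PRIM2(mul)])]]
t=19: [S=[-2] | E={x↦-2} | C=∅ | D=[([12], ∅, [(let p = 4 in p) :: PRIM2(sub) :: PRIM2(mul)])]]
t=20: [S=[-2 :: 12] | E=∅ | C=[(let p = 4 in p) :: PRIM2(sub) :: PRIM2(mul)] | D=∅]
t=21: [S=[-2 :: 12] | E=∅ | C=[4 :: (λp. p) :: AP :: PRIM2(sub) :: PRIM2(mul)] | D=∅]
t=22: [S=[4 :: -2 :: 12] | E=∅ | C=[(λp. p) :: AP :: PRIM2(sub) :: PRIM2(mul)] | D=∅]
t=23: [S=[clo(λp. p, ∅) :: 4 :: -2 :: 12] | E=∅ | C=[AP :: PRIM2(sub) :: PRIM2(mul)] | D=∅]
t=24: [S=∅ | E={p↦4} | C=[p] | D=[([-2 :: 12], ∅, [PRIM2(sub) :: PRIM2(mul)])]]
t=25: [S=[4] | E={p↦4} | C=∅ | D=[([-2 :: 12], ∅, [PRIM2(sub) :: PRIM2(mul)])]]
t=26: [S=[4 :: -2 :: 12] | E=∅ | C=[PRIM2(sub) :: PRIM2(mul)] | D=∅]
t=27: [S=[-6 :: 12] | E=∅ | C=[PRIM2(mul)] | D=∅]
t=28: [S=[-72] | E=∅ | C=∅ | D=∅]
→ final value -72

Answer: -72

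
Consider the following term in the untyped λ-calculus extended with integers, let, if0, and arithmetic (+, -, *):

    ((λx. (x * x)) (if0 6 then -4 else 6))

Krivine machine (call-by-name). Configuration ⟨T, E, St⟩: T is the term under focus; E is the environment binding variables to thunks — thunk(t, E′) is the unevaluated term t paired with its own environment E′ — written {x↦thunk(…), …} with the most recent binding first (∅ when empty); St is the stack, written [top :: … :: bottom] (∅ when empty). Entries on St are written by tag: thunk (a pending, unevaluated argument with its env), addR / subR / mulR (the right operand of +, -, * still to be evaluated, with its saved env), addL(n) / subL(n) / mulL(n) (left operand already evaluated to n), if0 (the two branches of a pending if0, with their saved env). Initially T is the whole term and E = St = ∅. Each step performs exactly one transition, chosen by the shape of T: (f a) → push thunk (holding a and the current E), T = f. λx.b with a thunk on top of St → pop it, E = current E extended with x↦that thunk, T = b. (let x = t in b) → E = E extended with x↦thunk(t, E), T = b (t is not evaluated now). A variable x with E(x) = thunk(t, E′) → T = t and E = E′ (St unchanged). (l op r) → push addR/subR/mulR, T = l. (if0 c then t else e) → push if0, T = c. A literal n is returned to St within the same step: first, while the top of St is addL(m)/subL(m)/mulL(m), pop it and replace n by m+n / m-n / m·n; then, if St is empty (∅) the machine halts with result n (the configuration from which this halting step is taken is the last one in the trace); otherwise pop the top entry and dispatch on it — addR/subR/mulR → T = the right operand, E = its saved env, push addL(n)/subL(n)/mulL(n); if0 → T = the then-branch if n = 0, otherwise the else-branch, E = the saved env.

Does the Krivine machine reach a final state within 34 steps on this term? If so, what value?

step 0: <T=((λx. (x * x)) (if0 6 then -4 else 6)), E=∅, St=∅>
step 1: <T=(λx. (x * x)), E=∅, St=[thunk]>
step 2: <T=(x * x), E={x↦thunk((if0 6 then -4 else 6), ∅)}, St=∅>
step 3: <T=x, E={x↦thunk((if0 6 then -4 else 6), ∅)}, St=[mulR]>
step 4: <T=(if0 6 then -4 else 6), E=∅, St=[mulR]>
step 5: <T=6, E=∅, St=[if0 :: mulR]>
step 6: <T=6, E=∅, St=[mulR]>
step 7: <T=x, E={x↦thunk((if0 6 then -4 else 6), ∅)}, St=[mulL(6)]>
step 8: <T=(if0 6 then -4 else 6), E=∅, St=[mulL(6)]>
step 9: <T=6, E=∅, St=[if0 :: mulL(6)]>
step 10: <T=6, E=∅, St=[mulL(6)]>
→ final value 36

Answer: 36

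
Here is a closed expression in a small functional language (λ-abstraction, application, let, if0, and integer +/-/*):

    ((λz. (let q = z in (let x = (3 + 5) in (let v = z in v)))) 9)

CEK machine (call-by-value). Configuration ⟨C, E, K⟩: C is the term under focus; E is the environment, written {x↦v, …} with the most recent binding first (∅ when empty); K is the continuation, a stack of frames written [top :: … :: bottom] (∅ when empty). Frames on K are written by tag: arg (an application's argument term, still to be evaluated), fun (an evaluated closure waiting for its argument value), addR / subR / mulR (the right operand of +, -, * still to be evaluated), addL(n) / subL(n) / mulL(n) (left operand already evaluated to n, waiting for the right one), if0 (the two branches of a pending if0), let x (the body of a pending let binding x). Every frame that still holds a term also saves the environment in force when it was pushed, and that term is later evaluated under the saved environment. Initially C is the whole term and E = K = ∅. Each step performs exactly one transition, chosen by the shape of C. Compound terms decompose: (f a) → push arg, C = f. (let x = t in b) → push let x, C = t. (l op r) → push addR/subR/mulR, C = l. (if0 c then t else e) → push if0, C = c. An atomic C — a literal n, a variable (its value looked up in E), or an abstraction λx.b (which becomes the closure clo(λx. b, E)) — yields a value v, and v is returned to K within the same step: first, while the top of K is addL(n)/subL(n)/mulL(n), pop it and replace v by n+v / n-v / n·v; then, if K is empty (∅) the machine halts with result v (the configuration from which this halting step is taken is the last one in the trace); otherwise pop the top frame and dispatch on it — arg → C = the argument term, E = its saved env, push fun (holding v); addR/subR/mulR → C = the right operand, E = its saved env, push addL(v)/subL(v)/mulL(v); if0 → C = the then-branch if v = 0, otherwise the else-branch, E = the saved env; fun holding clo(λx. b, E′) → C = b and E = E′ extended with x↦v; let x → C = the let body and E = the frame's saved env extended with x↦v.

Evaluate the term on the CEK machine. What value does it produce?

Answer: 9

Machine steps:
step 0: [C=((λz. (let q = z in (let x = (3 + 5) in (let v = z in v)))) 9) | E=∅ | K=∅]
step 1: [C=(λz. (let q = z in (let x = (3 + 5) in (let v = z in v)))) | E=∅ | K=[arg]]
step 2: [C=9 | E=∅ | K=[fun]]
step 3: [C=(let q = z in (let x = (3 + 5) in (let v = z in v))) | E={z↦9} | K=∅]
step 4: [C=z | E={z↦9} | K=[let q]]
step 5: [C=(let x = (3 + 5) in (let v = z in v)) | E={q↦9, z↦9} | K=∅]
step 6: [C=(3 + 5) | E={q↦9, z↦9} | K=[let x]]
step 7: [C=3 | E={q↦9, z↦9} | K=[addR :: let x]]
step 8: [C=5 | E={q↦9, z↦9} | K=[addL(3) :: let x]]
step 9: [C=(let v = z in v) | E={x↦8, q↦9, z↦9} | K=∅]
step 10: [C=z | E={x↦8, q↦9, z↦9} | K=[let v]]
step 11: [C=v | E={v↦9, x↦8, q↦9, z↦9} | K=∅]
→ final value 9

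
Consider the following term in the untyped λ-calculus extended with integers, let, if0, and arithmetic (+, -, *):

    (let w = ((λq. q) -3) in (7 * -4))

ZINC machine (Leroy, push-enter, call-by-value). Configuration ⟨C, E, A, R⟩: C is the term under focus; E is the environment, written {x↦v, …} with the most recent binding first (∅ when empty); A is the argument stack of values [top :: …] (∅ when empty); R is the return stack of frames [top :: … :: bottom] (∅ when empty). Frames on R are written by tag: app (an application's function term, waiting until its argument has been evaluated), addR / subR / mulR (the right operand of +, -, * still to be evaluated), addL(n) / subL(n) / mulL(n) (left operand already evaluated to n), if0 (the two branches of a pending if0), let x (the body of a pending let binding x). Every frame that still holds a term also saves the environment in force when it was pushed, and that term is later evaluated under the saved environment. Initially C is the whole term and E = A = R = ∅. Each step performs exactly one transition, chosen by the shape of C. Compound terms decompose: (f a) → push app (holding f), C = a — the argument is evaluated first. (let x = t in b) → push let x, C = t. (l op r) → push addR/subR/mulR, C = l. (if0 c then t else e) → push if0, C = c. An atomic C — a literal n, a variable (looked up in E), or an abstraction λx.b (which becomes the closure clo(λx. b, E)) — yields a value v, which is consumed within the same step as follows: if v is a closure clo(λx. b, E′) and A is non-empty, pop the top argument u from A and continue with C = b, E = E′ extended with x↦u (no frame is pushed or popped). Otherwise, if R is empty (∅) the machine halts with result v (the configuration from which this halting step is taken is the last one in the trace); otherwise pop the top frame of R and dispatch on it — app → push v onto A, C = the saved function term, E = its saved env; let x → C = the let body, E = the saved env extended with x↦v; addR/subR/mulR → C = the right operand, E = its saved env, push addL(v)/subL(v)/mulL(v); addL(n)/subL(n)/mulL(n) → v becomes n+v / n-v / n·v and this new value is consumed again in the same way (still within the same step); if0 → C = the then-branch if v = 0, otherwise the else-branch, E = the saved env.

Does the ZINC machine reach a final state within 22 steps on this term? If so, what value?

t=0: ⟨C=(let w = ((λq. q) -3) in (7 * -4)); E=∅; A=∅; R=∅⟩
t=1: ⟨C=((λq. q) -3); E=∅; A=∅; R=[let w]⟩
t=2: ⟨C=-3; E=∅; A=∅; R=[app :: let w]⟩
t=3: ⟨C=(λq. q); E=∅; A=[-3]; R=[let w]⟩
t=4: ⟨C=q; E={q↦-3}; A=∅; R=[let w]⟩
t=5: ⟨C=(7 * -4); E={w↦-3}; A=∅; R=∅⟩
t=6: ⟨C=7; E={w↦-3}; A=∅; R=[mulR]⟩
t=7: ⟨C=-4; E={w↦-3}; A=∅; R=[mulL(7)]⟩
→ final value -28

Answer: -28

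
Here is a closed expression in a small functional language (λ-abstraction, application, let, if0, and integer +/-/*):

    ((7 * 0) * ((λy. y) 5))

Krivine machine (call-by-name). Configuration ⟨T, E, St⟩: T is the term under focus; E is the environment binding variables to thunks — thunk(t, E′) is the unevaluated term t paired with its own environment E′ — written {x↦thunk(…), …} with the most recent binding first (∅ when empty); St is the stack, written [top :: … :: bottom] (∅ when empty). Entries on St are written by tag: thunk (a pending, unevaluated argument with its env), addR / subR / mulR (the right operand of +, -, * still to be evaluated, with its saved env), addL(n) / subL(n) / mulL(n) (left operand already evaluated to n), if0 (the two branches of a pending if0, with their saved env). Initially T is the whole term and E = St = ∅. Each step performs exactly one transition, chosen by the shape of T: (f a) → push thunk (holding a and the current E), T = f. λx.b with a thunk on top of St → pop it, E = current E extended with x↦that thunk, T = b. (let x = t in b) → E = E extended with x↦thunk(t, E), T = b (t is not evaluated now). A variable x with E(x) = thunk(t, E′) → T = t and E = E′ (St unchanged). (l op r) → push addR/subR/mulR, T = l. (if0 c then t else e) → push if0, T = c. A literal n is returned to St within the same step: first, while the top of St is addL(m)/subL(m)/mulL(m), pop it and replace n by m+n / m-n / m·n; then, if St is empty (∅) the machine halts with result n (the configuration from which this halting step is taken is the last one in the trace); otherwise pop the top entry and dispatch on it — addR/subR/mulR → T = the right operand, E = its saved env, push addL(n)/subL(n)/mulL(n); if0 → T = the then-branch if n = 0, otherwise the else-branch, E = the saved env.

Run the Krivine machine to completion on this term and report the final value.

t=0: <T=((7 * 0) * ((λy. y) 5)), E=∅, St=∅>
t=1: <T=(7 * 0), E=∅, St=[mulR]>
t=2: <T=7, E=∅, St=[mulR :: mulR]>
t=3: <T=0, E=∅, St=[mulL(7) :: mulR]>
t=4: <T=((λy. y) 5), E=∅, St=[mulL(0)]>
t=5: <T=(λy. y), E=∅, St=[thunk :: mulL(0)]>
t=6: <T=y, E={y↦thunk(5, ∅)}, St=[mulL(0)]>
t=7: <T=5, E=∅, St=[mulL(0)]>
→ final value 0

Answer: 0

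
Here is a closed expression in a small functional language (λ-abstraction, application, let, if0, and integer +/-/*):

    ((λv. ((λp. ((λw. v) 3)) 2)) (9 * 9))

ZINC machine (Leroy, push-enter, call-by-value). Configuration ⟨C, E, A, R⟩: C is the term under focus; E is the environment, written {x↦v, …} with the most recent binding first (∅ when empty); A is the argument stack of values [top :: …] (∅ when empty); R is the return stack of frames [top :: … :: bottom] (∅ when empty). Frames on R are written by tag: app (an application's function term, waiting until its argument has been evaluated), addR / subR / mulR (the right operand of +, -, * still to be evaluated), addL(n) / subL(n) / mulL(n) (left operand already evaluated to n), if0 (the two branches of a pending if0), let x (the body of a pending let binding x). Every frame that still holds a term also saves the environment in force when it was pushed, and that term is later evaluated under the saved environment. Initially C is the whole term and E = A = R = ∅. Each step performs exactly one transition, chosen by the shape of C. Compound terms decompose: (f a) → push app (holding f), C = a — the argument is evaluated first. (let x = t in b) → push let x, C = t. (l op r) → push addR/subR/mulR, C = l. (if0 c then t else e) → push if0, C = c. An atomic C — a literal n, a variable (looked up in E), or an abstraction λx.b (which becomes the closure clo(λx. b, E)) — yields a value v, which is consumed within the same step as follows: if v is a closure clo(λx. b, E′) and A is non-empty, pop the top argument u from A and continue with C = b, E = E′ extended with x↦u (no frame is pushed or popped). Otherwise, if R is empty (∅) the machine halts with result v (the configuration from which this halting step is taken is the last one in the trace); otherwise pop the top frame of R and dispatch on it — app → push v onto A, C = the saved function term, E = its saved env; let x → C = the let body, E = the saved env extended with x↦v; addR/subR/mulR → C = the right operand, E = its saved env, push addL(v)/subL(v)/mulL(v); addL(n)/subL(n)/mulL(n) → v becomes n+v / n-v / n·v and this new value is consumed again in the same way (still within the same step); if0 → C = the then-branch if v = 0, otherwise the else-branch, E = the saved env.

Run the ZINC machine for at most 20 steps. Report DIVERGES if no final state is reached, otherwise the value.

Answer: 81

Execution trace:
t=0: <C=((λv. ((λp. ((λw. v) 3)) 2)) (9 * 9)), E=∅, A=∅, R=∅>
t=1: <C=(9 * 9), E=∅, A=∅, R=[app]>
t=2: <C=9, E=∅, A=∅, R=[mulR :: app]>
t=3: <C=9, E=∅, A=∅, R=[mulL(9) :: app]>
t=4: <C=(λv. ((λp. ((λw. v) 3)) 2)), E=∅, A=[81], R=∅>
t=5: <C=((λp. ((λw. v) 3)) 2), E={v↦81}, A=∅, R=∅>
t=6: <C=2, E={v↦81}, A=∅, R=[app]>
t=7: <C=(λp. ((λw. v) 3)), E={v↦81}, A=[2], R=∅>
t=8: <C=((λw. v) 3), E={p↦2, v↦81}, A=∅, R=∅>
t=9: <C=3, E={p↦2, v↦81}, A=∅, R=[app]>
t=10: <C=(λw. v), E={p↦2, v↦81}, A=[3], R=∅>
t=11: <C=v, E={w↦3, p↦2, v↦81}, A=∅, R=∅>
→ final value 81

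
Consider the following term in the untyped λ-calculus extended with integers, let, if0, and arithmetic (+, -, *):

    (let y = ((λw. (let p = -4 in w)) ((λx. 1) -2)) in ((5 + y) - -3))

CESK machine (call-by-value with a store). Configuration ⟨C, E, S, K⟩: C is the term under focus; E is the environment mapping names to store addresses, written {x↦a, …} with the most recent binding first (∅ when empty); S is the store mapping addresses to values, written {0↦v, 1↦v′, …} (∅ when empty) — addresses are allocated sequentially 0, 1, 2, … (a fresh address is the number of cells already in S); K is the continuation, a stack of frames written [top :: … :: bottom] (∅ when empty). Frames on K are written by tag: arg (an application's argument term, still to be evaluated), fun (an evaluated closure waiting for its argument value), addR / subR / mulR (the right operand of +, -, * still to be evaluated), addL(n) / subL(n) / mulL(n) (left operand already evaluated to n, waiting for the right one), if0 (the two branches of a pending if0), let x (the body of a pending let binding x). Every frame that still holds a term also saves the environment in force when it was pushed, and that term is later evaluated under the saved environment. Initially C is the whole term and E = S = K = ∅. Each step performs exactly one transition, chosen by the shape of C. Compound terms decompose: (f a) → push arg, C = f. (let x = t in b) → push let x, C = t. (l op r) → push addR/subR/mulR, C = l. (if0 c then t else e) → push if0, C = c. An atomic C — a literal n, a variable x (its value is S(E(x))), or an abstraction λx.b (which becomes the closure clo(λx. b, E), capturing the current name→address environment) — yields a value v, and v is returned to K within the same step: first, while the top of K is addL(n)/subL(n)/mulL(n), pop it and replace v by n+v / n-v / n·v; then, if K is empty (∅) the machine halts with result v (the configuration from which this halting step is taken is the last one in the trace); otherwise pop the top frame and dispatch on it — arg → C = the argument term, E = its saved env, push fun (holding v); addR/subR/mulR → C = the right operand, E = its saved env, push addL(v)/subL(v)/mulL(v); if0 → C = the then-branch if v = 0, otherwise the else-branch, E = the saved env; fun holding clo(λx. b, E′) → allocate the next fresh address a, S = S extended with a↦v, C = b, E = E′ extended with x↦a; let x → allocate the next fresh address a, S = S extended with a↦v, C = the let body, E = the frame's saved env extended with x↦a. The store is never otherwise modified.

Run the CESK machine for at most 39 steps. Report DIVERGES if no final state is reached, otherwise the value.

Answer: 9

Derivation:
0. ⟨C=(let y = ((λw. (let p = -4 in w)) ((λx. 1) -2)) in ((5 + y) - -3)); E=∅; S=∅; K=∅⟩
1. ⟨C=((λw. (let p = -4 in w)) ((λx. 1) -2)); E=∅; S=∅; K=[let y]⟩
2. ⟨C=(λw. (let p = -4 in w)); E=∅; S=∅; K=[arg :: let y]⟩
3. ⟨C=((λx. 1) -2); E=∅; S=∅; K=[fun :: let y]⟩
4. ⟨C=(λx. 1); E=∅; S=∅; K=[arg :: fun :: let y]⟩
5. ⟨C=-2; E=∅; S=∅; K=[fun :: fun :: let y]⟩
6. ⟨C=1; E={x↦0}; S={0↦-2}; K=[fun :: let y]⟩
7. ⟨C=(let p = -4 in w); E={w↦1}; S={0↦-2, 1↦1}; K=[let y]⟩
8. ⟨C=-4; E={w↦1}; S={0↦-2, 1↦1}; K=[let p :: let y]⟩
9. ⟨C=w; E={p↦2, w↦1}; S={0↦-2, 1↦1, 2↦-4}; K=[let y]⟩
10. ⟨C=((5 + y) - -3); E={y↦3}; S={0↦-2, 1↦1, 2↦-4, 3↦1}; K=∅⟩
11. ⟨C=(5 + y); E={y↦3}; S={0↦-2, 1↦1, 2↦-4, 3↦1}; K=[subR]⟩
12. ⟨C=5; E={y↦3}; S={0↦-2, 1↦1, 2↦-4, 3↦1}; K=[addR :: subR]⟩
13. ⟨C=y; E={y↦3}; S={0↦-2, 1↦1, 2↦-4, 3↦1}; K=[addL(5) :: subR]⟩
14. ⟨C=-3; E={y↦3}; S={0↦-2, 1↦1, 2↦-4, 3↦1}; K=[subL(6)]⟩
→ final value 9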